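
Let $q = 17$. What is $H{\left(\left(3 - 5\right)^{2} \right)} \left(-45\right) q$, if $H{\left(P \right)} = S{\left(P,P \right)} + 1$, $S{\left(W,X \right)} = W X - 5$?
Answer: $-9180$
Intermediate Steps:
$S{\left(W,X \right)} = -5 + W X$
$H{\left(P \right)} = -4 + P^{2}$ ($H{\left(P \right)} = \left(-5 + P P\right) + 1 = \left(-5 + P^{2}\right) + 1 = -4 + P^{2}$)
$H{\left(\left(3 - 5\right)^{2} \right)} \left(-45\right) q = \left(-4 + \left(\left(3 - 5\right)^{2}\right)^{2}\right) \left(-45\right) 17 = \left(-4 + \left(\left(-2\right)^{2}\right)^{2}\right) \left(-45\right) 17 = \left(-4 + 4^{2}\right) \left(-45\right) 17 = \left(-4 + 16\right) \left(-45\right) 17 = 12 \left(-45\right) 17 = \left(-540\right) 17 = -9180$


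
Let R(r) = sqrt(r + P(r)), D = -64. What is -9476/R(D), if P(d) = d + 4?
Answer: 4738*I*sqrt(31)/31 ≈ 850.97*I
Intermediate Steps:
P(d) = 4 + d
R(r) = sqrt(4 + 2*r) (R(r) = sqrt(r + (4 + r)) = sqrt(4 + 2*r))
-9476/R(D) = -9476/sqrt(4 + 2*(-64)) = -9476/sqrt(4 - 128) = -9476*(-I*sqrt(31)/62) = -(-4738)*I*sqrt(31)/31 = 4738*I*sqrt(31)/31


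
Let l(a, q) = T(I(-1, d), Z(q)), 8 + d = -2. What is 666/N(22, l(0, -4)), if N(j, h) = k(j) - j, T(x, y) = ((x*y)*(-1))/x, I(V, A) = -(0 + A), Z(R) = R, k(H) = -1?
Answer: -666/23 ≈ -28.957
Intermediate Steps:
d = -10 (d = -8 - 2 = -10)
I(V, A) = -A
T(x, y) = -y (T(x, y) = (-x*y)/x = -y)
l(a, q) = -q
N(j, h) = -1 - j
666/N(22, l(0, -4)) = 666/(-1 - 1*22) = 666/(-1 - 22) = 666/(-23) = 666*(-1/23) = -666/23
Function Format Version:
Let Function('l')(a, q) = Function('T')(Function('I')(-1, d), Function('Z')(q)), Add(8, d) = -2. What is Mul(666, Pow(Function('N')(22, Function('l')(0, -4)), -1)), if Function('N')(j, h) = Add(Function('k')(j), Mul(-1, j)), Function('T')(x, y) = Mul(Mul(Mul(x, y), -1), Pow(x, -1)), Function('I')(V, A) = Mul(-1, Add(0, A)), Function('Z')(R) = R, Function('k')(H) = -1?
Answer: Rational(-666, 23) ≈ -28.957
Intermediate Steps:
d = -10 (d = Add(-8, -2) = -10)
Function('I')(V, A) = Mul(-1, A)
Function('T')(x, y) = Mul(-1, y) (Function('T')(x, y) = Mul(Mul(-1, x, y), Pow(x, -1)) = Mul(-1, y))
Function('l')(a, q) = Mul(-1, q)
Function('N')(j, h) = Add(-1, Mul(-1, j))
Mul(666, Pow(Function('N')(22, Function('l')(0, -4)), -1)) = Mul(666, Pow(Add(-1, Mul(-1, 22)), -1)) = Mul(666, Pow(Add(-1, -22), -1)) = Mul(666, Pow(-23, -1)) = Mul(666, Rational(-1, 23)) = Rational(-666, 23)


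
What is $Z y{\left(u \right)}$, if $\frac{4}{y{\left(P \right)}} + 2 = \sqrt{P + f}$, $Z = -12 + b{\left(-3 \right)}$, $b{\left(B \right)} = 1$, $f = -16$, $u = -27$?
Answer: $\frac{88}{47} + \frac{44 i \sqrt{43}}{47} \approx 1.8723 + 6.1389 i$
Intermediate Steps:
$Z = -11$ ($Z = -12 + 1 = -11$)
$y{\left(P \right)} = \frac{4}{-2 + \sqrt{-16 + P}}$ ($y{\left(P \right)} = \frac{4}{-2 + \sqrt{P - 16}} = \frac{4}{-2 + \sqrt{-16 + P}}$)
$Z y{\left(u \right)} = - 11 \frac{4}{-2 + \sqrt{-16 - 27}} = - 11 \frac{4}{-2 + \sqrt{-43}} = - 11 \frac{4}{-2 + i \sqrt{43}} = - \frac{44}{-2 + i \sqrt{43}}$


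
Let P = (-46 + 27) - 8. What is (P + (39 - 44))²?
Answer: 1024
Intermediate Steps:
P = -27 (P = -19 - 8 = -27)
(P + (39 - 44))² = (-27 + (39 - 44))² = (-27 - 5)² = (-32)² = 1024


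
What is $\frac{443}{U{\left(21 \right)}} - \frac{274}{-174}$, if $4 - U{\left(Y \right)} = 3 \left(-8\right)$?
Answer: $\frac{42377}{2436} \approx 17.396$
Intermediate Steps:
$U{\left(Y \right)} = 28$ ($U{\left(Y \right)} = 4 - 3 \left(-8\right) = 4 - -24 = 4 + 24 = 28$)
$\frac{443}{U{\left(21 \right)}} - \frac{274}{-174} = \frac{443}{28} - \frac{274}{-174} = 443 \cdot \frac{1}{28} - - \frac{137}{87} = \frac{443}{28} + \frac{137}{87} = \frac{42377}{2436}$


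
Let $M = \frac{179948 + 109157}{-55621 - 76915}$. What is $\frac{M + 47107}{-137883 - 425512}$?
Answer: $- \frac{6243084247}{74670119720} \approx -0.083609$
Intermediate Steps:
$M = - \frac{289105}{132536}$ ($M = \frac{289105}{-132536} = 289105 \left(- \frac{1}{132536}\right) = - \frac{289105}{132536} \approx -2.1813$)
$\frac{M + 47107}{-137883 - 425512} = \frac{- \frac{289105}{132536} + 47107}{-137883 - 425512} = \frac{6243084247}{132536 \left(-563395\right)} = \frac{6243084247}{132536} \left(- \frac{1}{563395}\right) = - \frac{6243084247}{74670119720}$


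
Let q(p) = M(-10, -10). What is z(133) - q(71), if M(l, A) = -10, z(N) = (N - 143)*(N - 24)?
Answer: -1080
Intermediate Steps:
z(N) = (-143 + N)*(-24 + N)
q(p) = -10
z(133) - q(71) = (3432 + 133² - 167*133) - 1*(-10) = (3432 + 17689 - 22211) + 10 = -1090 + 10 = -1080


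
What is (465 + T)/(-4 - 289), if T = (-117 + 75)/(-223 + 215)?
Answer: -1881/1172 ≈ -1.6049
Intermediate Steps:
T = 21/4 (T = -42/(-8) = -42*(-⅛) = 21/4 ≈ 5.2500)
(465 + T)/(-4 - 289) = (465 + 21/4)/(-4 - 289) = (1881/4)/(-293) = (1881/4)*(-1/293) = -1881/1172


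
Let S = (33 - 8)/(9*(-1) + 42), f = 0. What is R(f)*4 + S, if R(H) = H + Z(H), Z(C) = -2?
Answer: -239/33 ≈ -7.2424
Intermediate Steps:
R(H) = -2 + H (R(H) = H - 2 = -2 + H)
S = 25/33 (S = 25/(-9 + 42) = 25/33 ≈ 0.75758)
R(f)*4 + S = (-2 + 0)*4 + 25/33 = -2*4 + 25/33 = -8 + 25/33 = -239/33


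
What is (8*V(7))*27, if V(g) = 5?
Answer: 1080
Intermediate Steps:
(8*V(7))*27 = (8*5)*27 = 40*27 = 1080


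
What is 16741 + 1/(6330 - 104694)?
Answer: 1646711723/98364 ≈ 16741.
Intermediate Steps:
16741 + 1/(6330 - 104694) = 16741 + 1/(-98364) = 16741 - 1/98364 = 1646711723/98364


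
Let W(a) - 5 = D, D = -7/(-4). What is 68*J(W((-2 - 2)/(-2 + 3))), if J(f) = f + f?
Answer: 918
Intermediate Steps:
D = 7/4 (D = -7*(-¼) = 7/4 ≈ 1.7500)
W(a) = 27/4 (W(a) = 5 + 7/4 = 27/4)
J(f) = 2*f
68*J(W((-2 - 2)/(-2 + 3))) = 68*(2*(27/4)) = 68*(27/2) = 918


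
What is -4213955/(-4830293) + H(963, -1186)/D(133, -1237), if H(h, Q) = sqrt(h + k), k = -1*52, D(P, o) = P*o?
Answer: 4213955/4830293 - sqrt(911)/164521 ≈ 0.87222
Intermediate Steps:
k = -52
H(h, Q) = sqrt(-52 + h) (H(h, Q) = sqrt(h - 52) = sqrt(-52 + h))
-4213955/(-4830293) + H(963, -1186)/D(133, -1237) = -4213955/(-4830293) + sqrt(-52 + 963)/((133*(-1237))) = -4213955*(-1/4830293) + sqrt(911)/(-164521) = 4213955/4830293 + sqrt(911)*(-1/164521) = 4213955/4830293 - sqrt(911)/164521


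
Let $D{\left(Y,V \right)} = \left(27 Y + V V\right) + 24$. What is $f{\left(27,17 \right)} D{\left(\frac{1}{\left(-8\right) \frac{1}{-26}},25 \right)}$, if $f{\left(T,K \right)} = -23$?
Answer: $- \frac{67781}{4} \approx -16945.0$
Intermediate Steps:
$D{\left(Y,V \right)} = 24 + V^{2} + 27 Y$ ($D{\left(Y,V \right)} = \left(27 Y + V^{2}\right) + 24 = \left(V^{2} + 27 Y\right) + 24 = 24 + V^{2} + 27 Y$)
$f{\left(27,17 \right)} D{\left(\frac{1}{\left(-8\right) \frac{1}{-26}},25 \right)} = - 23 \left(24 + 25^{2} + \frac{27}{\left(-8\right) \frac{1}{-26}}\right) = - 23 \left(24 + 625 + \frac{27}{\left(-8\right) \left(- \frac{1}{26}\right)}\right) = - 23 \left(24 + 625 + \frac{27}{\frac{4}{13}}\right) = - 23 \left(24 + 625 + 27 \cdot \frac{13}{4}\right) = - 23 \left(24 + 625 + \frac{351}{4}\right) = \left(-23\right) \frac{2947}{4} = - \frac{67781}{4}$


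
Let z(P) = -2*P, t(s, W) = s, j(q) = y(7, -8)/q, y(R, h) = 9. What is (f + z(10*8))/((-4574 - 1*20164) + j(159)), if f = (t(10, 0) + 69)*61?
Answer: -82309/437037 ≈ -0.18833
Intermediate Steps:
j(q) = 9/q
f = 4819 (f = (10 + 69)*61 = 79*61 = 4819)
(f + z(10*8))/((-4574 - 1*20164) + j(159)) = (4819 - 20*8)/((-4574 - 1*20164) + 9/159) = (4819 - 2*80)/((-4574 - 20164) + 9*(1/159)) = (4819 - 160)/(-24738 + 3/53) = 4659/(-1311111/53) = 4659*(-53/1311111) = -82309/437037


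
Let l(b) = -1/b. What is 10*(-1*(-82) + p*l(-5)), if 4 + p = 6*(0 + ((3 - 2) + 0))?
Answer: 824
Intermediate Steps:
p = 2 (p = -4 + 6*(0 + ((3 - 2) + 0)) = -4 + 6*(0 + (1 + 0)) = -4 + 6*(0 + 1) = -4 + 6*1 = -4 + 6 = 2)
10*(-1*(-82) + p*l(-5)) = 10*(-1*(-82) + 2*(-1/(-5))) = 10*(82 + 2*(-1*(-⅕))) = 10*(82 + 2*(⅕)) = 10*(82 + ⅖) = 10*(412/5) = 824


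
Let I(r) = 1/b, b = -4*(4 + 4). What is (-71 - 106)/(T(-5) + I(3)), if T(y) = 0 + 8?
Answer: -1888/85 ≈ -22.212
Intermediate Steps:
b = -32 (b = -4*8 = -32)
T(y) = 8
I(r) = -1/32 (I(r) = 1/(-32) = -1/32)
(-71 - 106)/(T(-5) + I(3)) = (-71 - 106)/(8 - 1/32) = -177/255/32 = -177*32/255 = -1888/85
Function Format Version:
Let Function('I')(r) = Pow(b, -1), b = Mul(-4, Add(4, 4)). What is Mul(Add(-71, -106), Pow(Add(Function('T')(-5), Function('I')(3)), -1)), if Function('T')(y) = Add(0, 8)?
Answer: Rational(-1888, 85) ≈ -22.212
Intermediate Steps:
b = -32 (b = Mul(-4, 8) = -32)
Function('T')(y) = 8
Function('I')(r) = Rational(-1, 32) (Function('I')(r) = Pow(-32, -1) = Rational(-1, 32))
Mul(Add(-71, -106), Pow(Add(Function('T')(-5), Function('I')(3)), -1)) = Mul(Add(-71, -106), Pow(Add(8, Rational(-1, 32)), -1)) = Mul(-177, Pow(Rational(255, 32), -1)) = Mul(-177, Rational(32, 255)) = Rational(-1888, 85)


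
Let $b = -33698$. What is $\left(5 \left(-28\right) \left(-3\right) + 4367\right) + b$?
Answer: $-28911$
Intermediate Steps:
$\left(5 \left(-28\right) \left(-3\right) + 4367\right) + b = \left(5 \left(-28\right) \left(-3\right) + 4367\right) - 33698 = \left(\left(-140\right) \left(-3\right) + 4367\right) - 33698 = \left(420 + 4367\right) - 33698 = 4787 - 33698 = -28911$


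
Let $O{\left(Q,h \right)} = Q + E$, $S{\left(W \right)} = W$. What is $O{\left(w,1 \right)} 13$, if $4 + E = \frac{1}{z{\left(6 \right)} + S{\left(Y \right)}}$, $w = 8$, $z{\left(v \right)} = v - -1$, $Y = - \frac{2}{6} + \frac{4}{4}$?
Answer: $\frac{1235}{23} \approx 53.696$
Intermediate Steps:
$Y = \frac{2}{3}$ ($Y = \left(-2\right) \frac{1}{6} + 4 \cdot \frac{1}{4} = - \frac{1}{3} + 1 = \frac{2}{3} \approx 0.66667$)
$z{\left(v \right)} = 1 + v$ ($z{\left(v \right)} = v + 1 = 1 + v$)
$E = - \frac{89}{23}$ ($E = -4 + \frac{1}{\left(1 + 6\right) + \frac{2}{3}} = -4 + \frac{1}{7 + \frac{2}{3}} = -4 + \frac{1}{\frac{23}{3}} = -4 + \frac{3}{23} = - \frac{89}{23} \approx -3.8696$)
$O{\left(Q,h \right)} = - \frac{89}{23} + Q$ ($O{\left(Q,h \right)} = Q - \frac{89}{23} = - \frac{89}{23} + Q$)
$O{\left(w,1 \right)} 13 = \left(- \frac{89}{23} + 8\right) 13 = \frac{95}{23} \cdot 13 = \frac{1235}{23}$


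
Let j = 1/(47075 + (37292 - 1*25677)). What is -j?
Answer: -1/58690 ≈ -1.7039e-5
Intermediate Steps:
j = 1/58690 (j = 1/(47075 + (37292 - 25677)) = 1/(47075 + 11615) = 1/58690 ≈ 1.7039e-5)
-j = -1*1/58690 = -1/58690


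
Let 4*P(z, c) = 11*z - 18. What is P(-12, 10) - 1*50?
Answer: -175/2 ≈ -87.500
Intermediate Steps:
P(z, c) = -9/2 + 11*z/4 (P(z, c) = (11*z - 18)/4 = (-18 + 11*z)/4 = -9/2 + 11*z/4)
P(-12, 10) - 1*50 = (-9/2 + (11/4)*(-12)) - 1*50 = (-9/2 - 33) - 50 = -75/2 - 50 = -175/2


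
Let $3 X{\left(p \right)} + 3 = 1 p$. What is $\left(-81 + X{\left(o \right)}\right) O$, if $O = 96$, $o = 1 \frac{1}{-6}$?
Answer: $- \frac{23632}{3} \approx -7877.3$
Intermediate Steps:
$o = - \frac{1}{6}$ ($o = 1 \left(- \frac{1}{6}\right) = - \frac{1}{6} \approx -0.16667$)
$X{\left(p \right)} = -1 + \frac{p}{3}$ ($X{\left(p \right)} = -1 + \frac{1 p}{3} = -1 + \frac{p}{3}$)
$\left(-81 + X{\left(o \right)}\right) O = \left(-81 + \left(-1 + \frac{1}{3} \left(- \frac{1}{6}\right)\right)\right) 96 = \left(-81 - \frac{19}{18}\right) 96 = \left(- \frac{1477}{18}\right) 96 = - \frac{23632}{3}$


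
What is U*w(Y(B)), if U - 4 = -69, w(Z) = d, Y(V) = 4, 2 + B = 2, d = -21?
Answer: 1365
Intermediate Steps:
B = 0 (B = -2 + 2 = 0)
w(Z) = -21
U = -65 (U = 4 - 69 = -65)
U*w(Y(B)) = -65*(-21) = 1365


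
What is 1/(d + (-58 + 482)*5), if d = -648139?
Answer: -1/646019 ≈ -1.5479e-6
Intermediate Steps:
1/(d + (-58 + 482)*5) = 1/(-648139 + (-58 + 482)*5) = 1/(-648139 + 424*5) = 1/(-648139 + 2120) = 1/(-646019) = -1/646019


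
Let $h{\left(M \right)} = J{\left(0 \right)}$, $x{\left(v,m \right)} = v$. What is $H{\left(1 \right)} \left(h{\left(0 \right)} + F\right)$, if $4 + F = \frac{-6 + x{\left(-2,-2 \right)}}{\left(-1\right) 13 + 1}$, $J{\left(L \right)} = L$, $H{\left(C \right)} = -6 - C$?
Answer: $\frac{70}{3} \approx 23.333$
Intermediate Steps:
$h{\left(M \right)} = 0$
$F = - \frac{10}{3}$ ($F = -4 + \frac{-6 - 2}{\left(-1\right) 13 + 1} = -4 - \frac{8}{-13 + 1} = -4 - \frac{8}{-12} = -4 - - \frac{2}{3} = -4 + \frac{2}{3} = - \frac{10}{3} \approx -3.3333$)
$H{\left(1 \right)} \left(h{\left(0 \right)} + F\right) = \left(-6 - 1\right) \left(0 - \frac{10}{3}\right) = \left(-6 - 1\right) \left(- \frac{10}{3}\right) = \left(-7\right) \left(- \frac{10}{3}\right) = \frac{70}{3}$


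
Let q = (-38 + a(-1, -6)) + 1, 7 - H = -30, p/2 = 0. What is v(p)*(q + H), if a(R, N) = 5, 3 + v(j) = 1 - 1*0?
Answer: -10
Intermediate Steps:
p = 0 (p = 2*0 = 0)
v(j) = -2 (v(j) = -3 + (1 - 1*0) = -3 + (1 + 0) = -3 + 1 = -2)
H = 37 (H = 7 - 1*(-30) = 7 + 30 = 37)
q = -32 (q = (-38 + 5) + 1 = -33 + 1 = -32)
v(p)*(q + H) = -2*(-32 + 37) = -2*5 = -10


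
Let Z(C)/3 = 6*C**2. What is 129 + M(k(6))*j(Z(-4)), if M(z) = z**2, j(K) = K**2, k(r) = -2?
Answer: 331905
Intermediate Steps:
Z(C) = 18*C**2 (Z(C) = 3*(6*C**2) = 18*C**2)
129 + M(k(6))*j(Z(-4)) = 129 + (-2)**2*(18*(-4)**2)**2 = 129 + 4*(18*16)**2 = 129 + 4*288**2 = 129 + 4*82944 = 129 + 331776 = 331905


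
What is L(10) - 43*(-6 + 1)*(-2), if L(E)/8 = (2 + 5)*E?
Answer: 130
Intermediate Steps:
L(E) = 56*E (L(E) = 8*((2 + 5)*E) = 8*(7*E) = 56*E)
L(10) - 43*(-6 + 1)*(-2) = 56*10 - 43*(-6 + 1)*(-2) = 560 - (-215)*(-2) = 560 - 43*10 = 560 - 430 = 130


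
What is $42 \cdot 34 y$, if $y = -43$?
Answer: $-61404$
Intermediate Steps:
$42 \cdot 34 y = 42 \cdot 34 \left(-43\right) = 1428 \left(-43\right) = -61404$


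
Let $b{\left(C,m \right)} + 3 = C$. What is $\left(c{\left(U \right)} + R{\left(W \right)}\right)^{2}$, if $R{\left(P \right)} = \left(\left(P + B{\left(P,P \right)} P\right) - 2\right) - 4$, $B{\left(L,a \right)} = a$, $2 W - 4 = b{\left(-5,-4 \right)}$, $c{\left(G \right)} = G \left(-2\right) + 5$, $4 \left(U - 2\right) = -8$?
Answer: $1$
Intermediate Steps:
$b{\left(C,m \right)} = -3 + C$
$U = 0$ ($U = 2 + \frac{1}{4} \left(-8\right) = 2 - 2 = 0$)
$c{\left(G \right)} = 5 - 2 G$ ($c{\left(G \right)} = - 2 G + 5 = 5 - 2 G$)
$W = -2$ ($W = 2 + \frac{-3 - 5}{2} = 2 + \frac{1}{2} \left(-8\right) = 2 - 4 = -2$)
$R{\left(P \right)} = -6 + P + P^{2}$ ($R{\left(P \right)} = \left(\left(P + P P\right) - 2\right) - 4 = \left(\left(P + P^{2}\right) - 2\right) - 4 = \left(-2 + P + P^{2}\right) - 4 = -6 + P + P^{2}$)
$\left(c{\left(U \right)} + R{\left(W \right)}\right)^{2} = \left(\left(5 - 0\right) - \left(8 - 4\right)\right)^{2} = \left(\left(5 + 0\right) - 4\right)^{2} = \left(5 - 4\right)^{2} = 1^{2} = 1$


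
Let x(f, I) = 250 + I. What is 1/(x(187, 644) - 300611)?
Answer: -1/299717 ≈ -3.3365e-6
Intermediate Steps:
1/(x(187, 644) - 300611) = 1/((250 + 644) - 300611) = 1/(894 - 300611) = 1/(-299717) = -1/299717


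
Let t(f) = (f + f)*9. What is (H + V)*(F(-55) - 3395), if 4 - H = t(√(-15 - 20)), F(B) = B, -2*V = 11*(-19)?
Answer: -374325 + 62100*I*√35 ≈ -3.7433e+5 + 3.6739e+5*I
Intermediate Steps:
V = 209/2 (V = -11*(-19)/2 = -½*(-209) = 209/2 ≈ 104.50)
t(f) = 18*f (t(f) = (2*f)*9 = 18*f)
H = 4 - 18*I*√35 (H = 4 - 18*√(-15 - 20) = 4 - 18*√(-35) = 4 - 18*I*√35 ≈ 4.0 - 106.49*I)
(H + V)*(F(-55) - 3395) = ((4 - 18*I*√35) + 209/2)*(-55 - 3395) = (217/2 - 18*I*√35)*(-3450) = -374325 + 62100*I*√35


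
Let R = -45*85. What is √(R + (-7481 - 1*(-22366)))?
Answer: 2*√2765 ≈ 105.17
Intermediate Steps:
R = -3825
√(R + (-7481 - 1*(-22366))) = √(-3825 + (-7481 - 1*(-22366))) = √(-3825 + (-7481 + 22366)) = √(-3825 + 14885) = √11060 = 2*√2765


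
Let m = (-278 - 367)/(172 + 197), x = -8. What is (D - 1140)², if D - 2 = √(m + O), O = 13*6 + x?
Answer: (139974 - √1032585)²/15129 ≈ 1.2763e+6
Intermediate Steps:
O = 70 (O = 13*6 - 8 = 78 - 8 = 70)
m = -215/123 (m = -645/369 = -645*1/369 = -215/123 ≈ -1.7480)
D = 2 + √1032585/123 (D = 2 + √(-215/123 + 70) = 2 + √(8395/123) = 2 + √1032585/123 ≈ 10.261)
(D - 1140)² = ((2 + √1032585/123) - 1140)² = (-1138 + √1032585/123)²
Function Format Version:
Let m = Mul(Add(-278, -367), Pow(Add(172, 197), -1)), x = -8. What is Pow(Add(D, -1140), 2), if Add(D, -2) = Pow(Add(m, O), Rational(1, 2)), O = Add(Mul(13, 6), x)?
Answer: Mul(Rational(1, 15129), Pow(Add(139974, Mul(-1, Pow(1032585, Rational(1, 2)))), 2)) ≈ 1.2763e+6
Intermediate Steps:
O = 70 (O = Add(Mul(13, 6), -8) = Add(78, -8) = 70)
m = Rational(-215, 123) (m = Mul(-645, Pow(369, -1)) = Mul(-645, Rational(1, 369)) = Rational(-215, 123) ≈ -1.7480)
D = Add(2, Mul(Rational(1, 123), Pow(1032585, Rational(1, 2)))) (D = Add(2, Pow(Add(Rational(-215, 123), 70), Rational(1, 2))) = Add(2, Pow(Rational(8395, 123), Rational(1, 2))) = Add(2, Mul(Rational(1, 123), Pow(1032585, Rational(1, 2)))) ≈ 10.261)
Pow(Add(D, -1140), 2) = Pow(Add(Add(2, Mul(Rational(1, 123), Pow(1032585, Rational(1, 2)))), -1140), 2) = Pow(Add(-1138, Mul(Rational(1, 123), Pow(1032585, Rational(1, 2)))), 2)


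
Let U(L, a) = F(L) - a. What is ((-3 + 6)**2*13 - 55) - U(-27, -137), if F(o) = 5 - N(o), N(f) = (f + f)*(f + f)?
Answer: 2836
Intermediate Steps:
N(f) = 4*f**2 (N(f) = (2*f)*(2*f) = 4*f**2)
F(o) = 5 - 4*o**2
U(L, a) = 5 - a - 4*L**2 (U(L, a) = (5 - 4*L**2) - a = 5 - a - 4*L**2)
((-3 + 6)**2*13 - 55) - U(-27, -137) = ((-3 + 6)**2*13 - 55) - (5 - 1*(-137) - 4*(-27)**2) = (3**2*13 - 55) - (5 + 137 - 4*729) = (9*13 - 55) - (5 + 137 - 2916) = (117 - 55) - 1*(-2774) = 62 + 2774 = 2836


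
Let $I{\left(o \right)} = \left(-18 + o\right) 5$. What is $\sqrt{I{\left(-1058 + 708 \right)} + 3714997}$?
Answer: $3 \sqrt{412573} \approx 1927.0$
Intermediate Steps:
$I{\left(o \right)} = -90 + 5 o$
$\sqrt{I{\left(-1058 + 708 \right)} + 3714997} = \sqrt{\left(-90 + 5 \left(-1058 + 708\right)\right) + 3714997} = \sqrt{\left(-90 + 5 \left(-350\right)\right) + 3714997} = \sqrt{\left(-90 - 1750\right) + 3714997} = \sqrt{-1840 + 3714997} = \sqrt{3713157} = 3 \sqrt{412573}$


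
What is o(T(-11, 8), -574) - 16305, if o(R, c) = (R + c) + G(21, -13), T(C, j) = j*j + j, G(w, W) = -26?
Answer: -16833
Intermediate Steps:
T(C, j) = j + j² (T(C, j) = j² + j = j + j²)
o(R, c) = -26 + R + c (o(R, c) = (R + c) - 26 = -26 + R + c)
o(T(-11, 8), -574) - 16305 = (-26 + 8*(1 + 8) - 574) - 16305 = (-26 + 8*9 - 574) - 16305 = (-26 + 72 - 574) - 16305 = -528 - 16305 = -16833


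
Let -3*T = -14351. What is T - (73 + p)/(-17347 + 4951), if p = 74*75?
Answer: 19767985/4132 ≈ 4784.1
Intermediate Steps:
T = 14351/3 (T = -⅓*(-14351) = 14351/3 ≈ 4783.7)
p = 5550
T - (73 + p)/(-17347 + 4951) = 14351/3 - (73 + 5550)/(-17347 + 4951) = 14351/3 - 5623/(-12396) = 14351/3 - 5623*(-1)/12396 = 14351/3 - 1*(-5623/12396) = 14351/3 + 5623/12396 = 19767985/4132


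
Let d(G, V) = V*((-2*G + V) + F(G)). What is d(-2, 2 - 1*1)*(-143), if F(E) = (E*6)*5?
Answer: 7865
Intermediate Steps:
F(E) = 30*E (F(E) = (6*E)*5 = 30*E)
d(G, V) = V*(V + 28*G) (d(G, V) = V*((-2*G + V) + 30*G) = V*((V - 2*G) + 30*G) = V*(V + 28*G))
d(-2, 2 - 1*1)*(-143) = ((2 - 1*1)*((2 - 1*1) + 28*(-2)))*(-143) = ((2 - 1)*((2 - 1) - 56))*(-143) = (1*(1 - 56))*(-143) = (1*(-55))*(-143) = -55*(-143) = 7865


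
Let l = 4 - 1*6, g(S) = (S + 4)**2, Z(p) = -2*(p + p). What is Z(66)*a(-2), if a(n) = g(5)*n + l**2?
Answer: 41712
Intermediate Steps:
Z(p) = -4*p
g(S) = (4 + S)**2
l = -2 (l = 4 - 6 = -2)
a(n) = 4 + 81*n (a(n) = (4 + 5)**2*n + (-2)**2 = 9**2*n + 4 = 81*n + 4 = 4 + 81*n)
Z(66)*a(-2) = (-4*66)*(4 + 81*(-2)) = -264*(4 - 162) = -264*(-158) = 41712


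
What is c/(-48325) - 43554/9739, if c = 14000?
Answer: -89643722/18825487 ≈ -4.7618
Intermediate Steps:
c/(-48325) - 43554/9739 = 14000/(-48325) - 43554/9739 = 14000*(-1/48325) - 43554*1/9739 = -560/1933 - 43554/9739 = -89643722/18825487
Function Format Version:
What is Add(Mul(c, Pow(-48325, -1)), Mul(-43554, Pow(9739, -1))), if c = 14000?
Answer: Rational(-89643722, 18825487) ≈ -4.7618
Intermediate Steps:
Add(Mul(c, Pow(-48325, -1)), Mul(-43554, Pow(9739, -1))) = Add(Mul(14000, Pow(-48325, -1)), Mul(-43554, Pow(9739, -1))) = Add(Mul(14000, Rational(-1, 48325)), Mul(-43554, Rational(1, 9739))) = Add(Rational(-560, 1933), Rational(-43554, 9739)) = Rational(-89643722, 18825487)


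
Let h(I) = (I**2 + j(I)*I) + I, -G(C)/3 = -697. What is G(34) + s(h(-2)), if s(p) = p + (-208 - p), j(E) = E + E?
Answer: 1883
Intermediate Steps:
G(C) = 2091 (G(C) = -3*(-697) = 2091)
j(E) = 2*E
h(I) = I + 3*I**2 (h(I) = (I**2 + (2*I)*I) + I = (I**2 + 2*I**2) + I = 3*I**2 + I = I + 3*I**2)
s(p) = -208
G(34) + s(h(-2)) = 2091 - 208 = 1883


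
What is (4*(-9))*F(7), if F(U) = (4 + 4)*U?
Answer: -2016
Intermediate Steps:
F(U) = 8*U
(4*(-9))*F(7) = (4*(-9))*(8*7) = -36*56 = -2016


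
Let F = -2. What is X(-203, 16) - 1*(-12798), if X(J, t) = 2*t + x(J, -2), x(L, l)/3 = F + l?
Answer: 12818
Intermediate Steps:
x(L, l) = -6 + 3*l (x(L, l) = 3*(-2 + l) = -6 + 3*l)
X(J, t) = -12 + 2*t (X(J, t) = 2*t + (-6 + 3*(-2)) = 2*t + (-6 - 6) = 2*t - 12 = -12 + 2*t)
X(-203, 16) - 1*(-12798) = (-12 + 2*16) - 1*(-12798) = (-12 + 32) + 12798 = 20 + 12798 = 12818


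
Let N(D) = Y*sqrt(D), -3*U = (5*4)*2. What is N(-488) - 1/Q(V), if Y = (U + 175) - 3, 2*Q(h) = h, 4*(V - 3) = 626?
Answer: -4/319 + 952*I*sqrt(122)/3 ≈ -0.012539 + 3505.1*I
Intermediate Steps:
U = -40/3 (U = -5*4*2/3 = -20*2/3 = -1/3*40 = -40/3 ≈ -13.333)
V = 319/2 (V = 3 + (1/4)*626 = 3 + 313/2 = 319/2 ≈ 159.50)
Q(h) = h/2
Y = 476/3 (Y = (-40/3 + 175) - 3 = 485/3 - 3 = 476/3 ≈ 158.67)
N(D) = 476*sqrt(D)/3
N(-488) - 1/Q(V) = 476*sqrt(-488)/3 - 1/((1/2)*(319/2)) = 476*(2*I*sqrt(122))/3 - 1/319/4 = 952*I*sqrt(122)/3 - 1*4/319 = 952*I*sqrt(122)/3 - 4/319 = -4/319 + 952*I*sqrt(122)/3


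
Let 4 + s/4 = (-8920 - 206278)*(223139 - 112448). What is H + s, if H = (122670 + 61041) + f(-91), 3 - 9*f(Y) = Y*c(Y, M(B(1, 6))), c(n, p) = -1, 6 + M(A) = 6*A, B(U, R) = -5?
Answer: -857535692281/9 ≈ -9.5282e+10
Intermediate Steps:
M(A) = -6 + 6*A
f(Y) = 1/3 + Y/9 (f(Y) = 1/3 - Y*(-1)/9 = 1/3 - (-1)*Y/9 = 1/3 + Y/9)
H = 1653311/9 (H = (122670 + 61041) + (1/3 + (1/9)*(-91)) = 183711 + (1/3 - 91/9) = 183711 - 88/9 = 1653311/9 ≈ 1.8370e+5)
s = -95281927288 (s = -16 + 4*((-8920 - 206278)*(223139 - 112448)) = -16 + 4*(-215198*110691) = -16 + 4*(-23820481818) = -16 - 95281927272 = -95281927288)
H + s = 1653311/9 - 95281927288 = -857535692281/9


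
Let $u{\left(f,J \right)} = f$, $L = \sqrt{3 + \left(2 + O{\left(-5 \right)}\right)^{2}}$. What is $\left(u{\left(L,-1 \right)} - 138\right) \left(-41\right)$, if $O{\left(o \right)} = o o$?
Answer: $5658 - 82 \sqrt{183} \approx 4548.7$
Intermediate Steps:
$O{\left(o \right)} = o^{2}$
$L = 2 \sqrt{183}$ ($L = \sqrt{3 + \left(2 + \left(-5\right)^{2}\right)^{2}} = \sqrt{3 + \left(2 + 25\right)^{2}} = \sqrt{3 + 27^{2}} = \sqrt{3 + 729} = \sqrt{732} = 2 \sqrt{183} \approx 27.056$)
$\left(u{\left(L,-1 \right)} - 138\right) \left(-41\right) = \left(2 \sqrt{183} - 138\right) \left(-41\right) = \left(-138 + 2 \sqrt{183}\right) \left(-41\right) = 5658 - 82 \sqrt{183}$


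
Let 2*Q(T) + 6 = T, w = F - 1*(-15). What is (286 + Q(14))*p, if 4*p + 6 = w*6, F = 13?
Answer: 11745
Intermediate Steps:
w = 28 (w = 13 - 1*(-15) = 13 + 15 = 28)
Q(T) = -3 + T/2
p = 81/2 (p = -3/2 + (28*6)/4 = -3/2 + (¼)*168 = -3/2 + 42 = 81/2 ≈ 40.500)
(286 + Q(14))*p = (286 + (-3 + (½)*14))*(81/2) = (286 + (-3 + 7))*(81/2) = (286 + 4)*(81/2) = 290*(81/2) = 11745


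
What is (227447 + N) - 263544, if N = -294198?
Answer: -330295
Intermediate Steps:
(227447 + N) - 263544 = (227447 - 294198) - 263544 = -66751 - 263544 = -330295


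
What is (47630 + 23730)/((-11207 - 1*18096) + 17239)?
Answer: -2230/377 ≈ -5.9151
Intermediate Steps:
(47630 + 23730)/((-11207 - 1*18096) + 17239) = 71360/((-11207 - 18096) + 17239) = 71360/(-29303 + 17239) = 71360/(-12064) = 71360*(-1/12064) = -2230/377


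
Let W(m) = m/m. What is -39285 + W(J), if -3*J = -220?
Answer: -39284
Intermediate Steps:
J = 220/3 (J = -⅓*(-220) = 220/3 ≈ 73.333)
W(m) = 1
-39285 + W(J) = -39285 + 1 = -39284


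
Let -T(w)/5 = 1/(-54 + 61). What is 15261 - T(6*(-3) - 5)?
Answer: 106832/7 ≈ 15262.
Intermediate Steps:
T(w) = -5/7 (T(w) = -5/(-54 + 61) = -5/7)
15261 - T(6*(-3) - 5) = 15261 - 1*(-5/7) = 15261 + 5/7 = 106832/7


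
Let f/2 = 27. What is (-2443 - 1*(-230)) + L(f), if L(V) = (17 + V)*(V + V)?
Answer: 5455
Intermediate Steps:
f = 54 (f = 2*27 = 54)
L(V) = 2*V*(17 + V) (L(V) = (17 + V)*(2*V) = 2*V*(17 + V))
(-2443 - 1*(-230)) + L(f) = (-2443 - 1*(-230)) + 2*54*(17 + 54) = (-2443 + 230) + 2*54*71 = -2213 + 7668 = 5455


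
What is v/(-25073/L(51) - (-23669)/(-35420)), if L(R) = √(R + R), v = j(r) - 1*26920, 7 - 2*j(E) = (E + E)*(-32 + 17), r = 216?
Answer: -1012316103383970/394348041177518189 + 372383921884412900*√102/394348041177518189 ≈ 9.5344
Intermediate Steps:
j(E) = 7/2 + 15*E (j(E) = 7/2 - (E + E)*(-32 + 17)/2 = 7/2 - 2*E*(-15)/2 = 7/2 - (-15)*E = 7/2 + 15*E)
v = -47353/2 (v = (7/2 + 15*216) - 1*26920 = (7/2 + 3240) - 26920 = 6487/2 - 26920 = -47353/2 ≈ -23677.)
L(R) = √2*√R (L(R) = √(2*R) = √2*√R)
v/(-25073/L(51) - (-23669)/(-35420)) = -47353/(2*(-25073*√102/102 - (-23669)/(-35420))) = -47353/(2*(-25073*√102/102 - (-23669)*(-1)/35420)) = -47353/(2*(-25073*√102/102 - 1*23669/35420)) = -47353/(2*(-25073*√102/102 - 23669/35420)) = -47353/(2*(-23669/35420 - 25073*√102/102))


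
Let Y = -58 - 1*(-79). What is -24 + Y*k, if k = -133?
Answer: -2817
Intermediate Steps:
Y = 21 (Y = -58 + 79 = 21)
-24 + Y*k = -24 + 21*(-133) = -24 - 2793 = -2817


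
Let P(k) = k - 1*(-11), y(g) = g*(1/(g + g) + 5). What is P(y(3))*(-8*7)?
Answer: -1484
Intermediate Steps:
y(g) = g*(5 + 1/(2*g)) (y(g) = g*(1/(2*g) + 5) = g*(5 + 1/(2*g)))
P(k) = 11 + k (P(k) = k + 11 = 11 + k)
P(y(3))*(-8*7) = (11 + (½ + 5*3))*(-8*7) = (11 + (½ + 15))*(-56) = (11 + 31/2)*(-56) = (53/2)*(-56) = -1484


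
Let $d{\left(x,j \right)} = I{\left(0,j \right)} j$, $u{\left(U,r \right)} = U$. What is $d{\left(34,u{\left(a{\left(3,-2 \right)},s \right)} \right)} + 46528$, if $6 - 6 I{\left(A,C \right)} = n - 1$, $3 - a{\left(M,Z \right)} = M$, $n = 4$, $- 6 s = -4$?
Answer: $46528$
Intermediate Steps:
$s = \frac{2}{3}$ ($s = \left(- \frac{1}{6}\right) \left(-4\right) = \frac{2}{3} \approx 0.66667$)
$a{\left(M,Z \right)} = 3 - M$
$I{\left(A,C \right)} = \frac{1}{2}$ ($I{\left(A,C \right)} = 1 - \frac{4 - 1}{6} = 1 - \frac{1}{2} = \frac{1}{2}$)
$d{\left(x,j \right)} = \frac{j}{2}$
$d{\left(34,u{\left(a{\left(3,-2 \right)},s \right)} \right)} + 46528 = \frac{3 - 3}{2} + 46528 = \frac{1}{2} \cdot 0 + 46528 = 0 + 46528 = 46528$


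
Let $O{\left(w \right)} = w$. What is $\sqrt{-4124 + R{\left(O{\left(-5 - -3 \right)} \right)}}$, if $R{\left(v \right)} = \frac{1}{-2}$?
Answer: $\frac{i \sqrt{16498}}{2} \approx 64.222 i$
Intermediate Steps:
$R{\left(v \right)} = - \frac{1}{2}$
$\sqrt{-4124 + R{\left(O{\left(-5 - -3 \right)} \right)}} = \sqrt{-4124 - \frac{1}{2}} = \sqrt{- \frac{8249}{2}} = \frac{i \sqrt{16498}}{2}$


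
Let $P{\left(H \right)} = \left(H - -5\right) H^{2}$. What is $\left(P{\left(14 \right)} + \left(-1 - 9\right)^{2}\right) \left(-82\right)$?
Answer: $-313568$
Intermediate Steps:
$P{\left(H \right)} = H^{2} \left(5 + H\right)$ ($P{\left(H \right)} = \left(H + 5\right) H^{2} = \left(5 + H\right) H^{2} = H^{2} \left(5 + H\right)$)
$\left(P{\left(14 \right)} + \left(-1 - 9\right)^{2}\right) \left(-82\right) = \left(14^{2} \left(5 + 14\right) + \left(-1 - 9\right)^{2}\right) \left(-82\right) = \left(196 \cdot 19 + \left(-10\right)^{2}\right) \left(-82\right) = \left(3724 + 100\right) \left(-82\right) = 3824 \left(-82\right) = -313568$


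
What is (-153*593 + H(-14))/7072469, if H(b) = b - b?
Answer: -90729/7072469 ≈ -0.012828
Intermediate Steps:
H(b) = 0
(-153*593 + H(-14))/7072469 = (-153*593 + 0)/7072469 = (-90729 + 0)*(1/7072469) = -90729*1/7072469 = -90729/7072469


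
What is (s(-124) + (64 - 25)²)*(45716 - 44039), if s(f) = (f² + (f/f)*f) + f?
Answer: 27920373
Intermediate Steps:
s(f) = f² + 2*f (s(f) = (f² + 1*f) + f = (f² + f) + f = (f + f²) + f = f² + 2*f)
(s(-124) + (64 - 25)²)*(45716 - 44039) = (-124*(2 - 124) + (64 - 25)²)*(45716 - 44039) = (-124*(-122) + 39²)*1677 = (15128 + 1521)*1677 = 16649*1677 = 27920373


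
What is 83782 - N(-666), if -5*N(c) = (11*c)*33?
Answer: 177152/5 ≈ 35430.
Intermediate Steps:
N(c) = -363*c/5 (N(c) = -11*c*33/5 = -363*c/5)
83782 - N(-666) = 83782 - (-363)*(-666)/5 = 83782 - 1*241758/5 = 83782 - 241758/5 = 177152/5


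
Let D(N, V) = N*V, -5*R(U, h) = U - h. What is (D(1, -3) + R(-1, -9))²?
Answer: 529/25 ≈ 21.160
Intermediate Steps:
R(U, h) = -U/5 + h/5 (R(U, h) = -(U - h)/5 = -U/5 + h/5)
(D(1, -3) + R(-1, -9))² = (1*(-3) + (-⅕*(-1) + (⅕)*(-9)))² = (-3 + (⅕ - 9/5))² = (-3 - 8/5)² = (-23/5)² = 529/25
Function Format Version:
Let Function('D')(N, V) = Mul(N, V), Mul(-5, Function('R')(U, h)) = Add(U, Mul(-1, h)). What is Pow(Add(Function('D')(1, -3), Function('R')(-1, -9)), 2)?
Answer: Rational(529, 25) ≈ 21.160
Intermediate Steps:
Function('R')(U, h) = Add(Mul(Rational(-1, 5), U), Mul(Rational(1, 5), h)) (Function('R')(U, h) = Mul(Rational(-1, 5), Add(U, Mul(-1, h))) = Add(Mul(Rational(-1, 5), U), Mul(Rational(1, 5), h)))
Pow(Add(Function('D')(1, -3), Function('R')(-1, -9)), 2) = Pow(Add(Mul(1, -3), Add(Mul(Rational(-1, 5), -1), Mul(Rational(1, 5), -9))), 2) = Pow(Add(-3, Add(Rational(1, 5), Rational(-9, 5))), 2) = Pow(Add(-3, Rational(-8, 5)), 2) = Pow(Rational(-23, 5), 2) = Rational(529, 25)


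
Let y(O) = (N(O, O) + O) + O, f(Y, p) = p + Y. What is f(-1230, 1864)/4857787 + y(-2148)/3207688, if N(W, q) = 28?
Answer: -424985471/354142387874 ≈ -0.0012000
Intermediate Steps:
f(Y, p) = Y + p
y(O) = 28 + 2*O (y(O) = (28 + O) + O = 28 + 2*O)
f(-1230, 1864)/4857787 + y(-2148)/3207688 = (-1230 + 1864)/4857787 + (28 + 2*(-2148))/3207688 = 634*(1/4857787) + (28 - 4296)*(1/3207688) = 634/4857787 - 4268*1/3207688 = 634/4857787 - 97/72902 = -424985471/354142387874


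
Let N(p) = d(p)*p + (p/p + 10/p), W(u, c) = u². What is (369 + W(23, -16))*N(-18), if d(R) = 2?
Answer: -287360/9 ≈ -31929.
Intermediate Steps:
N(p) = 1 + 2*p + 10/p (N(p) = 2*p + (p/p + 10/p) = 2*p + (1 + 10/p) = 1 + 2*p + 10/p)
(369 + W(23, -16))*N(-18) = (369 + 23²)*(1 + 2*(-18) + 10/(-18)) = (369 + 529)*(1 - 36 + 10*(-1/18)) = 898*(1 - 36 - 5/9) = 898*(-320/9) = -287360/9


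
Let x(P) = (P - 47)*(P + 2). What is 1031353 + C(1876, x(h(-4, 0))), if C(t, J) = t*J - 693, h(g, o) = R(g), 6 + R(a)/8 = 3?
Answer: 3960972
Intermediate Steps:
R(a) = -24 (R(a) = -48 + 8*3 = -48 + 24 = -24)
h(g, o) = -24
x(P) = (-47 + P)*(2 + P)
C(t, J) = -693 + J*t (C(t, J) = J*t - 693 = -693 + J*t)
1031353 + C(1876, x(h(-4, 0))) = 1031353 + (-693 + (-94 + (-24)**2 - 45*(-24))*1876) = 1031353 + (-693 + (-94 + 576 + 1080)*1876) = 1031353 + (-693 + 1562*1876) = 1031353 + (-693 + 2930312) = 1031353 + 2929619 = 3960972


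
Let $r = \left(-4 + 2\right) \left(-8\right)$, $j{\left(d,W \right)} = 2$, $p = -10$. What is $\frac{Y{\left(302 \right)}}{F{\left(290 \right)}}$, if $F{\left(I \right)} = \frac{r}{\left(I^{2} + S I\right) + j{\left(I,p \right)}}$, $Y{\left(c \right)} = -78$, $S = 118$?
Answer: $- \frac{2307279}{4} \approx -5.7682 \cdot 10^{5}$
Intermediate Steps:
$r = 16$ ($r = \left(-2\right) \left(-8\right) = 16$)
$F{\left(I \right)} = \frac{16}{2 + I^{2} + 118 I}$ ($F{\left(I \right)} = \frac{16}{\left(I^{2} + 118 I\right) + 2} = \frac{16}{2 + I^{2} + 118 I}$)
$\frac{Y{\left(302 \right)}}{F{\left(290 \right)}} = - \frac{78}{16 \frac{1}{2 + 290^{2} + 118 \cdot 290}} = - \frac{78}{16 \frac{1}{2 + 84100 + 34220}} = - \frac{78}{16 \cdot \frac{1}{118322}} = - \frac{78}{\frac{8}{59161}} = \left(-78\right) \frac{59161}{8} = - \frac{2307279}{4}$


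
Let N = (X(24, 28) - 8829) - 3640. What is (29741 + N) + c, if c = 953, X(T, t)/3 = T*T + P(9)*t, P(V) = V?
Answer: 20709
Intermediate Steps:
X(T, t) = 3*T**2 + 27*t (X(T, t) = 3*(T*T + 9*t) = 3*(T**2 + 9*t) = 3*T**2 + 27*t)
N = -9985 (N = ((3*24**2 + 27*28) - 8829) - 3640 = ((3*576 + 756) - 8829) - 3640 = ((1728 + 756) - 8829) - 3640 = (2484 - 8829) - 3640 = -6345 - 3640 = -9985)
(29741 + N) + c = (29741 - 9985) + 953 = 19756 + 953 = 20709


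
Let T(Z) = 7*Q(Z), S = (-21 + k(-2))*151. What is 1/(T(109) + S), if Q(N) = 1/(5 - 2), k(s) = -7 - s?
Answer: -3/11771 ≈ -0.00025486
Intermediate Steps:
S = -3926 (S = (-21 + (-7 - 1*(-2)))*151 = (-21 + (-7 + 2))*151 = (-21 - 5)*151 = -26*151 = -3926)
Q(N) = 1/3
T(Z) = 7/3 (T(Z) = 7*(1/3) = 7/3)
1/(T(109) + S) = 1/(7/3 - 3926) = 1/(-11771/3) = -3/11771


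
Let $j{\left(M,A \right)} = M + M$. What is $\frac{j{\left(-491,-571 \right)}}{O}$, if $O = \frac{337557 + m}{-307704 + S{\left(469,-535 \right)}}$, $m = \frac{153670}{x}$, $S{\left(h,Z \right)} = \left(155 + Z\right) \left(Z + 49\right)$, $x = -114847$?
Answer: $\frac{1261328768736}{3524295919} \approx 357.9$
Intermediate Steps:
$S{\left(h,Z \right)} = \left(49 + Z\right) \left(155 + Z\right)$ ($S{\left(h,Z \right)} = \left(155 + Z\right) \left(49 + Z\right) = \left(49 + Z\right) \left(155 + Z\right)$)
$m = - \frac{153670}{114847}$ ($m = \frac{153670}{-114847} = 153670 \left(- \frac{1}{114847}\right) = - \frac{153670}{114847} \approx -1.338$)
$j{\left(M,A \right)} = 2 M$
$O = - \frac{3524295919}{1284448848}$ ($O = \frac{337557 - \frac{153670}{114847}}{-307704 + \left(7595 + \left(-535\right)^{2} + 204 \left(-535\right)\right)} = \frac{38767255109}{114847 \left(-307704 + \left(7595 + 286225 - 109140\right)\right)} = \frac{38767255109}{114847 \left(-307704 + 184680\right)} = \frac{38767255109}{114847 \left(-123024\right)} = \frac{38767255109}{114847} \left(- \frac{1}{123024}\right) = - \frac{3524295919}{1284448848} \approx -2.7438$)
$\frac{j{\left(-491,-571 \right)}}{O} = \frac{2 \left(-491\right)}{- \frac{3524295919}{1284448848}} = \left(-982\right) \left(- \frac{1284448848}{3524295919}\right) = \frac{1261328768736}{3524295919}$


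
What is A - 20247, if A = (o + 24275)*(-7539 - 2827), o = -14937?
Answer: -96817955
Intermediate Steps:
A = -96797708 (A = (-14937 + 24275)*(-7539 - 2827) = 9338*(-10366) = -96797708)
A - 20247 = -96797708 - 20247 = -96817955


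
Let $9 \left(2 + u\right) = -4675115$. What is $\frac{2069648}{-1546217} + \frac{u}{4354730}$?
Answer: $- \frac{88343594237221}{60600218007690} \approx -1.4578$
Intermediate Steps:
$u = - \frac{4675133}{9}$ ($u = -2 + \frac{1}{9} \left(-4675115\right) = -2 - \frac{4675115}{9} = - \frac{4675133}{9} \approx -5.1946 \cdot 10^{5}$)
$\frac{2069648}{-1546217} + \frac{u}{4354730} = \frac{2069648}{-1546217} - \frac{4675133}{9 \cdot 4354730} = 2069648 \left(- \frac{1}{1546217}\right) - \frac{4675133}{39192570} = - \frac{2069648}{1546217} - \frac{4675133}{39192570} = - \frac{88343594237221}{60600218007690}$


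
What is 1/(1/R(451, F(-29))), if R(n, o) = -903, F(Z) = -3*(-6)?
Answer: -903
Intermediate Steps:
F(Z) = 18
1/(1/R(451, F(-29))) = 1/(1/(-903)) = 1/(-1/903) = -903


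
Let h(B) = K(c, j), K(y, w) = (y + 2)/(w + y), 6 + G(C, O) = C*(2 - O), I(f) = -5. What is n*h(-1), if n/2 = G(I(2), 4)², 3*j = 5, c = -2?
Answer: 0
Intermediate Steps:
G(C, O) = -6 + C*(2 - O)
j = 5/3 (j = (⅓)*5 = 5/3 ≈ 1.6667)
K(y, w) = (2 + y)/(w + y)
h(B) = 0 (h(B) = (2 - 2)/(5/3 - 2) = 0/(-⅓) = -3*0 = 0)
n = 32 (n = 2*(-6 + 2*(-5) - 1*(-5)*4)² = 2*(-6 - 10 + 20)² = 2*4² = 2*16 = 32)
n*h(-1) = 32*0 = 0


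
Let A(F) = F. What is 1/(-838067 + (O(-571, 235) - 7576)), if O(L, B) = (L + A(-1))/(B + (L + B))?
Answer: -101/85409371 ≈ -1.1825e-6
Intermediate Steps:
O(L, B) = (-1 + L)/(L + 2*B) (O(L, B) = (L - 1)/(B + (L + B)) = (-1 + L)/(B + (B + L)) = (-1 + L)/(L + 2*B))
1/(-838067 + (O(-571, 235) - 7576)) = 1/(-838067 + ((-1 - 571)/(-571 + 2*235) - 7576)) = 1/(-838067 + (-572/(-571 + 470) - 7576)) = 1/(-838067 + (-572/(-101) - 7576)) = 1/(-838067 + (-1/101*(-572) - 7576)) = 1/(-838067 + (572/101 - 7576)) = 1/(-838067 - 764604/101) = 1/(-85409371/101) = -101/85409371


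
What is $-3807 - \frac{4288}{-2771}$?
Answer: $- \frac{10544909}{2771} \approx -3805.5$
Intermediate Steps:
$-3807 - \frac{4288}{-2771} = -3807 - 4288 \left(- \frac{1}{2771}\right) = -3807 - - \frac{4288}{2771} = -3807 + \frac{4288}{2771} = - \frac{10544909}{2771}$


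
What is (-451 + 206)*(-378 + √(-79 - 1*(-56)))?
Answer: 92610 - 245*I*√23 ≈ 92610.0 - 1175.0*I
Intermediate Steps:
(-451 + 206)*(-378 + √(-79 - 1*(-56))) = -245*(-378 + √(-79 + 56)) = -245*(-378 + √(-23)) = -245*(-378 + I*√23) = 92610 - 245*I*√23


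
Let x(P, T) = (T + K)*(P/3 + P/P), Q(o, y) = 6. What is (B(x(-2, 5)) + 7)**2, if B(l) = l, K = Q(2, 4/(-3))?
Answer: 1024/9 ≈ 113.78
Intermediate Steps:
K = 6
x(P, T) = (1 + P/3)*(6 + T) (x(P, T) = (T + 6)*(P/3 + P/P) = (6 + T)*(P*(1/3) + 1) = (6 + T)*(P/3 + 1) = (6 + T)*(1 + P/3) = (1 + P/3)*(6 + T))
(B(x(-2, 5)) + 7)**2 = ((6 + 5 + 2*(-2) + (1/3)*(-2)*5) + 7)**2 = ((6 + 5 - 4 - 10/3) + 7)**2 = (11/3 + 7)**2 = (32/3)**2 = 1024/9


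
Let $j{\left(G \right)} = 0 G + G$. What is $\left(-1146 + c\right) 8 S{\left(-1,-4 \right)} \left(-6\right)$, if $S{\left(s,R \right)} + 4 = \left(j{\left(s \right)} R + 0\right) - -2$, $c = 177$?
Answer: $93024$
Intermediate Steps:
$j{\left(G \right)} = G$ ($j{\left(G \right)} = 0 + G = G$)
$S{\left(s,R \right)} = -2 + R s$ ($S{\left(s,R \right)} = -4 + \left(\left(s R + 0\right) - -2\right) = -4 + \left(\left(R s + 0\right) + 2\right) = -4 + \left(R s + 2\right) = -4 + \left(2 + R s\right) = -2 + R s$)
$\left(-1146 + c\right) 8 S{\left(-1,-4 \right)} \left(-6\right) = \left(-1146 + 177\right) 8 \left(-2 - -4\right) \left(-6\right) = - 969 \cdot 8 \left(-2 + 4\right) \left(-6\right) = - 969 \cdot 8 \cdot 2 \left(-6\right) = - 969 \cdot 16 \left(-6\right) = \left(-969\right) \left(-96\right) = 93024$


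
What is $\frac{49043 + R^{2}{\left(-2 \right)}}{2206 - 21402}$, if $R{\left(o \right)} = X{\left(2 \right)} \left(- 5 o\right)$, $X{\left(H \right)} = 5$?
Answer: $- \frac{51543}{19196} \approx -2.6851$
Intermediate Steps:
$R{\left(o \right)} = - 25 o$ ($R{\left(o \right)} = 5 \left(- 5 o\right) = - 25 o$)
$\frac{49043 + R^{2}{\left(-2 \right)}}{2206 - 21402} = \frac{49043 + \left(\left(-25\right) \left(-2\right)\right)^{2}}{2206 - 21402} = \frac{49043 + 50^{2}}{-19196} = \left(49043 + 2500\right) \left(- \frac{1}{19196}\right) = 51543 \left(- \frac{1}{19196}\right) = - \frac{51543}{19196}$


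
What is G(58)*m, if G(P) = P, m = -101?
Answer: -5858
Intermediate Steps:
G(58)*m = 58*(-101) = -5858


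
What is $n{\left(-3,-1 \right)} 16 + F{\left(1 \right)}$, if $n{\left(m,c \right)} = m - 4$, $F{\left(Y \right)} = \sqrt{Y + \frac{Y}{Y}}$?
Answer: $-112 + \sqrt{2} \approx -110.59$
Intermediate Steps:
$F{\left(Y \right)} = \sqrt{1 + Y}$ ($F{\left(Y \right)} = \sqrt{Y + 1} = \sqrt{1 + Y}$)
$n{\left(m,c \right)} = -4 + m$
$n{\left(-3,-1 \right)} 16 + F{\left(1 \right)} = \left(-4 - 3\right) 16 + \sqrt{1 + 1} = \left(-7\right) 16 + \sqrt{2} = -112 + \sqrt{2}$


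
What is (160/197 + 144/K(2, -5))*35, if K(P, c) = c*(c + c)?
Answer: 127288/985 ≈ 129.23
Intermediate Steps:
K(P, c) = 2*c² (K(P, c) = c*(2*c) = 2*c²)
(160/197 + 144/K(2, -5))*35 = (160/197 + 144/((2*(-5)²)))*35 = (160*(1/197) + 144/((2*25)))*35 = (160/197 + 144/50)*35 = (160/197 + 144*(1/50))*35 = (160/197 + 72/25)*35 = (18184/4925)*35 = 127288/985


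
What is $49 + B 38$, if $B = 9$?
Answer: $391$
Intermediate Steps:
$49 + B 38 = 49 + 9 \cdot 38 = 49 + 342 = 391$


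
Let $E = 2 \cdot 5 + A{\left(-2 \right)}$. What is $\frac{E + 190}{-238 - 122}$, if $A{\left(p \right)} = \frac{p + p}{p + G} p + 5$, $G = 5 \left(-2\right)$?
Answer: $- \frac{613}{1080} \approx -0.56759$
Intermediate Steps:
$G = -10$
$A{\left(p \right)} = 5 + \frac{2 p^{2}}{-10 + p}$ ($A{\left(p \right)} = \frac{p + p}{p - 10} p + 5 = \frac{2 p}{-10 + p} p + 5 = \frac{2 p^{2}}{-10 + p} + 5 = 5 + \frac{2 p^{2}}{-10 + p}$)
$E = \frac{43}{3}$ ($E = 2 \cdot 5 + \frac{-50 + 2 \left(-2\right)^{2} + 5 \left(-2\right)}{-10 - 2} = 10 + \frac{-50 + 2 \cdot 4 - 10}{-12} = 10 - \frac{-50 + 8 - 10}{12} = 10 - - \frac{13}{3} = 10 + \frac{13}{3} = \frac{43}{3} \approx 14.333$)
$\frac{E + 190}{-238 - 122} = \frac{\frac{43}{3} + 190}{-238 - 122} = \frac{613}{3 \left(-360\right)} = \frac{613}{3} \left(- \frac{1}{360}\right) = - \frac{613}{1080}$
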